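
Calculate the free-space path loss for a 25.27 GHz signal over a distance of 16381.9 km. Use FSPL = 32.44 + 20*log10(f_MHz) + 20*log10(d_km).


f = 25.27 GHz = 25270.0000 MHz
d = 16381.9 km
FSPL = 32.44 + 20*log10(25270.0000) + 20*log10(16381.9)
FSPL = 32.44 + 88.0521 + 84.2873
FSPL = 204.7794 dB

204.7794 dB


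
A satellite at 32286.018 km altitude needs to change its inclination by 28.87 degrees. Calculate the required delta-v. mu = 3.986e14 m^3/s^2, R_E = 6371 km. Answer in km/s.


r = 38657.0180 km = 3.8657018e+07 m
V = sqrt(mu/r) = 3211.1047 m/s
di = 28.87 deg = 0.5038766 rad
dV = 2*V*sin(di/2) = 2*3211.1047*sin(0.2519383)
dV = 1600.9381 m/s = 1.6009 km/s

1.6009 km/s


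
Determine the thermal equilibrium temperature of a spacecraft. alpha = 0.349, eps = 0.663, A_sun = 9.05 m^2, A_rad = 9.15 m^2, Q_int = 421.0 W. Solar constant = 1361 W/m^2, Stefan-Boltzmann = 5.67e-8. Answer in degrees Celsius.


Numerator = alpha*S*A_sun + Q_int = 0.349*1361*9.05 + 421.0 = 4719.6505 W
Denominator = eps*sigma*A_rad = 0.663*5.67e-8*9.15 = 3.4396772e-07 W/K^4
T^4 = 1.3721202e+10 K^4
T = 342.2536 K = 69.1036 C

69.1036 degrees Celsius


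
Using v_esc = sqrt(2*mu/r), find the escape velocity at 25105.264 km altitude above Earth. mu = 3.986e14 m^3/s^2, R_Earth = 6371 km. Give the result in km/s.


r = 6371.0 + 25105.264 = 31476.2640 km = 3.1476264e+07 m
v_esc = sqrt(2*mu/r) = sqrt(2*3.986e14 / 3.1476264e+07)
v_esc = 5032.5959 m/s = 5.0326 km/s

5.0326 km/s


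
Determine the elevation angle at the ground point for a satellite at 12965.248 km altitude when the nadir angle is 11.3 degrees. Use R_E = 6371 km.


r = R_E + alt = 19336.2480 km
Law of sines in the satellite / Earth-center / ground-point triangle:
  sin(nadir)/R_E = sin(90 + el)/r  =>  cos(el) = (r/R_E)*sin(nadir)
cos(el) = (19336.2480 / 6371.0000) * sin(11.3 deg) = 0.5947046
el = arccos(0.5947046) = 53.5084 deg
(Earth-central angle = 90 - nadir - el = 25.1916 deg)

53.5084 degrees


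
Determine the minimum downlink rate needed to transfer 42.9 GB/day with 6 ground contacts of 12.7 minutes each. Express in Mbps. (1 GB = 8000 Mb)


total contact time = 6 * 12.7 * 60 = 4572.0000 s
data = 42.9 GB = 343200.0000 Mb
rate = 343200.0000 / 4572.0000 = 75.0656 Mbps

75.0656 Mbps


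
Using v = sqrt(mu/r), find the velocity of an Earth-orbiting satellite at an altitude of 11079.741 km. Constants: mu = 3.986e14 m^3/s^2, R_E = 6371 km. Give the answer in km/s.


r = R_E + alt = 6371.0 + 11079.741 = 17450.7410 km = 1.7450741e+07 m
v = sqrt(mu/r) = sqrt(3.986e14 / 1.7450741e+07) = 4779.2716 m/s = 4.7793 km/s

4.7793 km/s


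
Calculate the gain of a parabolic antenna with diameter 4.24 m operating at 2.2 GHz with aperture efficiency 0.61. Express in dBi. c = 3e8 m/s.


lambda = c/f = 3e8 / 2.2e+09 = 0.1363636 m
G = eta*(pi*D/lambda)^2 = 0.61*(pi*4.24/0.1363636)^2
G = 5820.5516 (linear)
G = 10*log10(5820.5516) = 37.6496 dBi

37.6496 dBi


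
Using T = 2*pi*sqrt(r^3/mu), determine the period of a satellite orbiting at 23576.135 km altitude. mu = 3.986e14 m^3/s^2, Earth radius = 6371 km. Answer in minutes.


r = 29947.1350 km = 2.9947135e+07 m
T = 2*pi*sqrt(r^3/mu) = 2*pi*sqrt(2.6857516e+22 / 3.986e14)
T = 51575.5825 s = 859.5930 min

859.5930 minutes


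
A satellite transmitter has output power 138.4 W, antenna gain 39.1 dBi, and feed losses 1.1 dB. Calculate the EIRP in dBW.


Pt = 138.4 W = 21.4114 dBW
EIRP = Pt_dBW + Gt - losses = 21.4114 + 39.1 - 1.1 = 59.4114 dBW

59.4114 dBW


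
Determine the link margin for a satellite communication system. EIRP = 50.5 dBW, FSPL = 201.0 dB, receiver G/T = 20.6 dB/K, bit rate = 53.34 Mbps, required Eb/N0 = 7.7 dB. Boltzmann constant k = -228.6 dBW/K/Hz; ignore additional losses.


C/N0 = EIRP - FSPL + G/T - k = 50.5 - 201.0 + 20.6 - (-228.6)
C/N0 = 98.7000 dB-Hz
R_b = 53.34 Mbps = 5.334e+07 bps -> 10*log10(R_b) = 77.2705 dB-Hz
Eb/N0 = C/N0 - 10*log10(R_b) = 98.7000 - 77.2705 = 21.4295 dB
Margin = Eb/N0 - Eb/N0_req = 21.4295 - 7.7 = 13.7295 dB (link closes)

13.7295 dB


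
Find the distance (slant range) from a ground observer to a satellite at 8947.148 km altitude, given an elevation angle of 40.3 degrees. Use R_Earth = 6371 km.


h = 8947.148 km, el = 40.3 deg
d = -R_E*sin(el) + sqrt((R_E*sin(el))^2 + 2*R_E*h + h^2)
d = -6371.0000*sin(0.7033677) + sqrt((6371.0000*0.6467898)^2 + 2*6371.0000*8947.148 + 8947.148^2)
d = 10406.3862 km

10406.3862 km


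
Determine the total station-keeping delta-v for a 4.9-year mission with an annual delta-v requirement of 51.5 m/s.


dV = rate * years = 51.5 * 4.9
dV = 252.3500 m/s

252.3500 m/s


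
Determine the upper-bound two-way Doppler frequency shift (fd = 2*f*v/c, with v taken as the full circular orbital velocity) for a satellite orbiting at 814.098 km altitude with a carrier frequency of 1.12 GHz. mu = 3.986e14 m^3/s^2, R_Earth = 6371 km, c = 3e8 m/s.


r = 7.185098e+06 m
v = sqrt(mu/r) = 7448.2166 m/s (worst-case radial velocity)
f = 1.12 GHz = 1.12e+09 Hz
fd = 2*f*v/c = 2*1.12e+09*7448.2166/3.0e+08
fd = 55613.3508 Hz

55613.3508 Hz


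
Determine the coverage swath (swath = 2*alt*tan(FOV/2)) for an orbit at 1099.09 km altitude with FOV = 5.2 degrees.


FOV = 5.2 deg = 0.09075712 rad
swath = 2 * alt * tan(FOV/2) = 2 * 1099.09 * tan(0.04537856)
swath = 2 * 1099.09 * 0.04540973
swath = 99.8188 km

99.8188 km


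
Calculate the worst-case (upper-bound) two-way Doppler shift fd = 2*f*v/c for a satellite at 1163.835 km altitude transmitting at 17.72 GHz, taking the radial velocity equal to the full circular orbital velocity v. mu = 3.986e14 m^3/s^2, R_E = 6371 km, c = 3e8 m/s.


r = 7.534835e+06 m
v = sqrt(mu/r) = 7273.3046 m/s (worst-case radial velocity)
f = 17.72 GHz = 1.772e+10 Hz
fd = 2*f*v/c = 2*1.772e+10*7273.3046/3.0e+08
fd = 859219.7130 Hz

859219.7130 Hz


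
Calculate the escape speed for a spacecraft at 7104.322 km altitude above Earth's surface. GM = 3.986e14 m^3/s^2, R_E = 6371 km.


r = 6371.0 + 7104.322 = 13475.3220 km = 1.3475322e+07 m
v_esc = sqrt(2*mu/r) = sqrt(2*3.986e14 / 1.3475322e+07)
v_esc = 7691.5536 m/s = 7.6916 km/s

7.6916 km/s


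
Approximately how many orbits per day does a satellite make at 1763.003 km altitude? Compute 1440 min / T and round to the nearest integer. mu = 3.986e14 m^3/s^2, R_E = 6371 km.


r = 8.134003e+06 m
T = 2*pi*sqrt(r^3/mu) = 7300.7540 s = 121.6792 min
revs/day = 1440 / 121.6792 = 11.8344
Rounded: 12 revolutions per day

12 revolutions per day


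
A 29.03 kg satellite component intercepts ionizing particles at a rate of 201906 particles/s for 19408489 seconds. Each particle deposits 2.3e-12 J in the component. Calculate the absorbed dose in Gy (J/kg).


Total energy deposited = rate * time * E_per
  = 201906 * 19408489 * 2.3e-12 = 9.0130 J
Dose = E_total / mass = 9.0130 / 29.03
Dose = 0.3104715 Gy

0.3105 Gy


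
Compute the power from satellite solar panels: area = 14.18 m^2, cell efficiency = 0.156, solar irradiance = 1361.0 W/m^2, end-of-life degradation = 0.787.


P = area * eta * S * degradation
P = 14.18 * 0.156 * 1361.0 * 0.787
P = 2369.3744 W

2369.3744 W


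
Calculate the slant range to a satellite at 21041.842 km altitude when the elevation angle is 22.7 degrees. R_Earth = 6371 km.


h = 21041.842 km, el = 22.7 deg
d = -R_E*sin(el) + sqrt((R_E*sin(el))^2 + 2*R_E*h + h^2)
d = -6371.0000*sin(0.3961897) + sqrt((6371.0000*0.385906)^2 + 2*6371.0000*21041.842 + 21041.842^2)
d = 24316.7360 km

24316.7360 km


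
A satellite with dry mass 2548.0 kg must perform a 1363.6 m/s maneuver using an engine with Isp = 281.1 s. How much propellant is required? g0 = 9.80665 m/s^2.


ve = Isp * g0 = 281.1 * 9.80665 = 2756.649315 m/s
mass ratio = exp(dv/ve) = exp(1363.6/2756.649315) = 1.63993810
m_prop = m_dry * (mr - 1) = 2548.0 * (1.63993810 - 1)
m_prop = 1630.5623 kg

1630.5623 kg


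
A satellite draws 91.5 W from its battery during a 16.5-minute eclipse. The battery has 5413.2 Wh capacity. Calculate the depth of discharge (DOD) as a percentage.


E_used = P * t / 60 = 91.5 * 16.5 / 60 = 25.1625 Wh
DOD = E_used / E_total * 100 = 25.1625 / 5413.2 * 100
DOD = 0.464836 %

0.4648 %


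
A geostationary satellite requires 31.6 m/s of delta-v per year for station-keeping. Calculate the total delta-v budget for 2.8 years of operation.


dV = rate * years = 31.6 * 2.8
dV = 88.4800 m/s

88.4800 m/s


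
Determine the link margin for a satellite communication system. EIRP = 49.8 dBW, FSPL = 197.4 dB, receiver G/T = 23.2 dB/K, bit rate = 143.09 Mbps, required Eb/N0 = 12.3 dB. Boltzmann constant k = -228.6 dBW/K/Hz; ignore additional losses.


C/N0 = EIRP - FSPL + G/T - k = 49.8 - 197.4 + 23.2 - (-228.6)
C/N0 = 104.2000 dB-Hz
R_b = 143.09 Mbps = 1.4309e+08 bps -> 10*log10(R_b) = 81.5561 dB-Hz
Eb/N0 = C/N0 - 10*log10(R_b) = 104.2000 - 81.5561 = 22.6439 dB
Margin = Eb/N0 - Eb/N0_req = 22.6439 - 12.3 = 10.3439 dB (link closes)

10.3439 dB


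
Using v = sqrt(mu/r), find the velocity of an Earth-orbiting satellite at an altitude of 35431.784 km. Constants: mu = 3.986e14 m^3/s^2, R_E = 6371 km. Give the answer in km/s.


r = R_E + alt = 6371.0 + 35431.784 = 41802.7840 km = 4.1802784e+07 m
v = sqrt(mu/r) = sqrt(3.986e14 / 4.1802784e+07) = 3087.9200 m/s = 3.0879 km/s

3.0879 km/s


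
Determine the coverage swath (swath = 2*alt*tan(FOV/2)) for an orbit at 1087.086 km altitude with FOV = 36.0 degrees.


FOV = 36.0 deg = 0.6283185 rad
swath = 2 * alt * tan(FOV/2) = 2 * 1087.086 * tan(0.3141593)
swath = 2 * 1087.086 * 0.3249197
swath = 706.4313 km

706.4313 km


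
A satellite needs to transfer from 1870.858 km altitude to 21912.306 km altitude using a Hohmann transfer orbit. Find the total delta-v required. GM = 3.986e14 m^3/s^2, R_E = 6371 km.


r1 = 8241.8580 km = 8.241858e+06 m
r2 = 28283.3060 km = 2.8283306e+07 m
dv1 = sqrt(mu/r1)*(sqrt(2*r2/(r1+r2)) - 1) = 1700.1195 m/s
dv2 = sqrt(mu/r2)*(1 - sqrt(2*r1/(r1+r2))) = 1232.1387 m/s
total dv = |dv1| + |dv2| = 1700.1195 + 1232.1387 = 2932.2581 m/s = 2.9323 km/s

2.9323 km/s


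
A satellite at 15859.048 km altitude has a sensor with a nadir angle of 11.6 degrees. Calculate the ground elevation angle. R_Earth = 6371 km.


r = R_E + alt = 22230.0480 km
Law of sines in the satellite / Earth-center / ground-point triangle:
  sin(nadir)/R_E = sin(90 + el)/r  =>  cos(el) = (r/R_E)*sin(nadir)
cos(el) = (22230.0480 / 6371.0000) * sin(11.6 deg) = 0.7016123
el = arccos(0.7016123) = 45.4435 deg
(Earth-central angle = 90 - nadir - el = 32.9565 deg)

45.4435 degrees


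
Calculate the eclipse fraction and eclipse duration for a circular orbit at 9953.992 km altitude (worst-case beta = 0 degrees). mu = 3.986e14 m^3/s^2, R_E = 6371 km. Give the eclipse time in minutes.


r = 16324.9920 km
T = 345.9708 min
Eclipse fraction = arcsin(R_E/r)/pi = arcsin(6371.0000/16324.9920)/pi
= arcsin(0.3902605)/pi = 0.1276151
Eclipse duration = 0.1276151 * 345.9708 = 44.1511 min

44.1511 minutes


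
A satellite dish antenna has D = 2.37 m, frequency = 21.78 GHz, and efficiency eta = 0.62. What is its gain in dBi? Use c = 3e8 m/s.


lambda = c/f = 3e8 / 2.178e+10 = 0.0137741 m
G = eta*(pi*D/lambda)^2 = 0.62*(pi*2.37/0.0137741)^2
G = 181159.6063 (linear)
G = 10*log10(181159.6063) = 52.5806 dBi

52.5806 dBi


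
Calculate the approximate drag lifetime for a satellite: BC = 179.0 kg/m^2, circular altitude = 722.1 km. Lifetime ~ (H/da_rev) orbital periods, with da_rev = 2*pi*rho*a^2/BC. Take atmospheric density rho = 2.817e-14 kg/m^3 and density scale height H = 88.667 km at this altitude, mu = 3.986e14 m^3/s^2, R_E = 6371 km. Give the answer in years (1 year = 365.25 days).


a = R_E + alt = 7093.1000 km = 7.0931e+06 m
da_rev = 2*pi*rho*a^2/BC = 2*pi*2.817e-14*(7.0931e+06)^2/179.0 = 0.0497491712 m per revolution
N = H/da_rev = 88667.0000 m / 0.0497491712 m = 1.7822809e+06 revolutions
P = 2*pi*sqrt(a^3/mu) = 5945.1846 s
lifetime = N*P = 1.7822809e+06 * 5945.1846 = 1.0595989e+10 s = 122638.7648 days
years = 122638.7648 / 365.25 = 335.7666 years

335.7666 years


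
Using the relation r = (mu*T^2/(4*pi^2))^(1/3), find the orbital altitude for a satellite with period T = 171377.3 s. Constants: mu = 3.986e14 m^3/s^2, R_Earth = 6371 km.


T = 171377.3 s
r = (mu*T^2/(4*pi^2))^(1/3) = (3.986e14 * 171377.3^2 / (4*pi^2))^(1/3)
r = 6.6684984e+07 m = 66684.9838 km
alt = r - R_E = 66684.9838 - 6371 = 60313.9838 km

60313.9838 km


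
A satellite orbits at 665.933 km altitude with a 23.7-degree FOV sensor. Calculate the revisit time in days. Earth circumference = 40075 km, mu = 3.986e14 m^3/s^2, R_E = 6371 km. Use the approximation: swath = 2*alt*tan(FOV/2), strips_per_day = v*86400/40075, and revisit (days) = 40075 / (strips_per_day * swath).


swath = 2*665.933*tan(0.2068215) = 279.4545 km
v = sqrt(mu/r) = 7526.2205 m/s = 7.5262 km/s
strips/day = v*86400/40075 = 7.5262*86400/40075 = 16.2262
coverage/day = strips * swath = 16.2262 * 279.4545 = 4534.4884 km
revisit = 40075 / 4534.4884 = 8.8378 days

8.8378 days


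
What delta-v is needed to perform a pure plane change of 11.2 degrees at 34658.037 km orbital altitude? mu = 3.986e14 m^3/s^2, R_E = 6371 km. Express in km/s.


r = 41029.0370 km = 4.1029037e+07 m
V = sqrt(mu/r) = 3116.9008 m/s
di = 11.2 deg = 0.1954769 rad
dV = 2*V*sin(di/2) = 2*3116.9008*sin(0.09773844)
dV = 608.3124 m/s = 0.6083124 km/s

0.6083 km/s


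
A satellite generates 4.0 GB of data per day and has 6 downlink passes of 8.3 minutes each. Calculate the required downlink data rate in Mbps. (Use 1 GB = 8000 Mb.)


total contact time = 6 * 8.3 * 60 = 2988.0000 s
data = 4.0 GB = 32000.0000 Mb
rate = 32000.0000 / 2988.0000 = 10.7095 Mbps

10.7095 Mbps


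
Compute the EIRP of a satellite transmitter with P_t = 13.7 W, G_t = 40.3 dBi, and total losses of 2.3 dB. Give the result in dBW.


Pt = 13.7 W = 11.3672 dBW
EIRP = Pt_dBW + Gt - losses = 11.3672 + 40.3 - 2.3 = 49.3672 dBW

49.3672 dBW


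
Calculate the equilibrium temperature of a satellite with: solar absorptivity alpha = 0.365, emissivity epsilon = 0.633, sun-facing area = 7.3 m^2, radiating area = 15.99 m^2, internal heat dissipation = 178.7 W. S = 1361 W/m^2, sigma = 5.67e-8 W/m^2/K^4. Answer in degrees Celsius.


Numerator = alpha*S*A_sun + Q_int = 0.365*1361*7.3 + 178.7 = 3805.0845 W
Denominator = eps*sigma*A_rad = 0.633*5.67e-8*15.99 = 5.7389869e-07 W/K^4
T^4 = 6.6302373e+09 K^4
T = 285.3529 K = 12.2029 C

12.2029 degrees Celsius


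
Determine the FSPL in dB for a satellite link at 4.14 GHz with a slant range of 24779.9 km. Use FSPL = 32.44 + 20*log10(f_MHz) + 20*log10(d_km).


f = 4.14 GHz = 4140.0000 MHz
d = 24779.9 km
FSPL = 32.44 + 20*log10(4140.0000) + 20*log10(24779.9)
FSPL = 32.44 + 72.3400 + 87.8820
FSPL = 192.6620 dB

192.6620 dB


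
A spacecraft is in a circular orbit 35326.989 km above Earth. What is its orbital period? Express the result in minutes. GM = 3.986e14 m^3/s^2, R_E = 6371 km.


r = 41697.9890 km = 4.1697989e+07 m
T = 2*pi*sqrt(r^3/mu) = 2*pi*sqrt(7.2501223e+22 / 3.986e14)
T = 84739.1077 s = 1412.3185 min

1412.3185 minutes


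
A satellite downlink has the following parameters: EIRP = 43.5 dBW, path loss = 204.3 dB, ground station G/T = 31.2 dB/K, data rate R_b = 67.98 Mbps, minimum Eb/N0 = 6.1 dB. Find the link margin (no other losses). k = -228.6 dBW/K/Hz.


C/N0 = EIRP - FSPL + G/T - k = 43.5 - 204.3 + 31.2 - (-228.6)
C/N0 = 99.0000 dB-Hz
R_b = 67.98 Mbps = 6.798e+07 bps -> 10*log10(R_b) = 78.3238 dB-Hz
Eb/N0 = C/N0 - 10*log10(R_b) = 99.0000 - 78.3238 = 20.6762 dB
Margin = Eb/N0 - Eb/N0_req = 20.6762 - 6.1 = 14.5762 dB (link closes)

14.5762 dB


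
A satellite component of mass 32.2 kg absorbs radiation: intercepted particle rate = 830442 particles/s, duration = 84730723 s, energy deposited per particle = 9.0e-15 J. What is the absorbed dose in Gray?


Total energy deposited = rate * time * E_per
  = 830442 * 84730723 * 9.0e-15 = 0.6332756 J
Dose = E_total / mass = 0.6332756 / 32.2
Dose = 0.01966694 Gy

0.0197 Gy


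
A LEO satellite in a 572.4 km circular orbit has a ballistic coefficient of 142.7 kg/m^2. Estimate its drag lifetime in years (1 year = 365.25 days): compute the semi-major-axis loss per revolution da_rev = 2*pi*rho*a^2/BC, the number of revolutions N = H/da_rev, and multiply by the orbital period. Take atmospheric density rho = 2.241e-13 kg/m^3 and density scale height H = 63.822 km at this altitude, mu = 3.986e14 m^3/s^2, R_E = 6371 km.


a = R_E + alt = 6943.4000 km = 6.9434e+06 m
da_rev = 2*pi*rho*a^2/BC = 2*pi*2.241e-13*(6.9434e+06)^2/142.7 = 0.475709826 m per revolution
N = H/da_rev = 63822.0000 m / 0.475709826 m = 134161.6181 revolutions
P = 2*pi*sqrt(a^3/mu) = 5757.9713 s
lifetime = N*P = 134161.6181 * 5757.9713 = 7.7249875e+08 s = 8940.9578 days
years = 8940.9578 / 365.25 = 24.4790 years

24.4790 years


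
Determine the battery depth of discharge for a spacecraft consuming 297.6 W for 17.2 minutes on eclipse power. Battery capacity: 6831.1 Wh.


E_used = P * t / 60 = 297.6 * 17.2 / 60 = 85.3120 Wh
DOD = E_used / E_total * 100 = 85.3120 / 6831.1 * 100
DOD = 1.2489 %

1.2489 %


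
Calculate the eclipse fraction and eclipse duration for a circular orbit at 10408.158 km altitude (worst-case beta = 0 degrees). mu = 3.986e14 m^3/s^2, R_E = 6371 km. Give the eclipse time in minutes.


r = 16779.1580 km
T = 360.5083 min
Eclipse fraction = arcsin(R_E/r)/pi = arcsin(6371.0000/16779.1580)/pi
= arcsin(0.3796972)/pi = 0.1239718
Eclipse duration = 0.1239718 * 360.5083 = 44.6929 min

44.6929 minutes


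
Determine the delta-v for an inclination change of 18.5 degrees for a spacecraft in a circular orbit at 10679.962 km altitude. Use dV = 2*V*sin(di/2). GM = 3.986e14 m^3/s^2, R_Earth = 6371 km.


r = 17050.9620 km = 1.7050962e+07 m
V = sqrt(mu/r) = 4834.9747 m/s
di = 18.5 deg = 0.3228859 rad
dV = 2*V*sin(di/2) = 2*4834.9747*sin(0.161443)
dV = 1554.3725 m/s = 1.5544 km/s

1.5544 km/s


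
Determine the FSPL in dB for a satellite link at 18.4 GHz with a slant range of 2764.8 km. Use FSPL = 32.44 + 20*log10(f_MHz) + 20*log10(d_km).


f = 18.4 GHz = 18400.0000 MHz
d = 2764.8 km
FSPL = 32.44 + 20*log10(18400.0000) + 20*log10(2764.8)
FSPL = 32.44 + 85.2964 + 68.8333
FSPL = 186.5696 dB

186.5696 dB


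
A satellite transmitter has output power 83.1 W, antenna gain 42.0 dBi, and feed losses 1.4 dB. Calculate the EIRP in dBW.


Pt = 83.1 W = 19.1960 dBW
EIRP = Pt_dBW + Gt - losses = 19.1960 + 42.0 - 1.4 = 59.7960 dBW

59.7960 dBW


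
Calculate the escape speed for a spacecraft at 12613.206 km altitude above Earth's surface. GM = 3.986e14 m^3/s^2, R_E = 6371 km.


r = 6371.0 + 12613.206 = 18984.2060 km = 1.8984206e+07 m
v_esc = sqrt(2*mu/r) = sqrt(2*3.986e14 / 1.8984206e+07)
v_esc = 6480.1853 m/s = 6.4802 km/s

6.4802 km/s


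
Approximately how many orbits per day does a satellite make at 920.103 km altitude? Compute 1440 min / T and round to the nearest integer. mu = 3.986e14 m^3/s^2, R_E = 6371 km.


r = 7.291103e+06 m
T = 2*pi*sqrt(r^3/mu) = 6195.8525 s = 103.2642 min
revs/day = 1440 / 103.2642 = 13.9448
Rounded: 14 revolutions per day

14 revolutions per day


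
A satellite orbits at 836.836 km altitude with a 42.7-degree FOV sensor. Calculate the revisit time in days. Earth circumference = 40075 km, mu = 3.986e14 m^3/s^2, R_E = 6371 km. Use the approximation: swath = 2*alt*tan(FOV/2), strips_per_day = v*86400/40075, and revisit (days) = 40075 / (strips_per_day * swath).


swath = 2*836.836*tan(0.3726278) = 654.2206 km
v = sqrt(mu/r) = 7436.4592 m/s = 7.4365 km/s
strips/day = v*86400/40075 = 7.4365*86400/40075 = 16.0327
coverage/day = strips * swath = 16.0327 * 654.2206 = 10488.9163 km
revisit = 40075 / 10488.9163 = 3.8207 days

3.8207 days


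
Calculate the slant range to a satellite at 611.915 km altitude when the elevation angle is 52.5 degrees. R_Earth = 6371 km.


h = 611.915 km, el = 52.5 deg
d = -R_E*sin(el) + sqrt((R_E*sin(el))^2 + 2*R_E*h + h^2)
d = -6371.0000*sin(0.9162979) + sqrt((6371.0000*0.7933533)^2 + 2*6371.0000*611.915 + 611.915^2)
d = 752.3494 km

752.3494 km


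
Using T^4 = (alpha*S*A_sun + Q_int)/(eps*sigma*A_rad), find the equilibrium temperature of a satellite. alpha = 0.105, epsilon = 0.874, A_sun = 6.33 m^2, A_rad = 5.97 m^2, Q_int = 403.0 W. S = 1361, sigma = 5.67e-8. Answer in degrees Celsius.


Numerator = alpha*S*A_sun + Q_int = 0.105*1361*6.33 + 403.0 = 1307.5887 W
Denominator = eps*sigma*A_rad = 0.874*5.67e-8*5.97 = 2.9584813e-07 W/K^4
T^4 = 4.419797e+09 K^4
T = 257.8402 K = -15.3098 C

-15.3098 degrees Celsius


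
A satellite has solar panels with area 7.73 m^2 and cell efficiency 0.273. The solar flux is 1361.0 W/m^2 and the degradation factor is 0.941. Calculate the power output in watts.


P = area * eta * S * degradation
P = 7.73 * 0.273 * 1361.0 * 0.941
P = 2702.6505 W

2702.6505 W


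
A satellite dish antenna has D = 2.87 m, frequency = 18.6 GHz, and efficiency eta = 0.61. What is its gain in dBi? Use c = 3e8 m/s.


lambda = c/f = 3e8 / 1.86e+10 = 0.01612903 m
G = eta*(pi*D/lambda)^2 = 0.61*(pi*2.87/0.01612903)^2
G = 190623.6376 (linear)
G = 10*log10(190623.6376) = 52.8018 dBi

52.8018 dBi


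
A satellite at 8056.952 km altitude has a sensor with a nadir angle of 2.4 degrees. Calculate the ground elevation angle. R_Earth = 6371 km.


r = R_E + alt = 14427.9520 km
Law of sines in the satellite / Earth-center / ground-point triangle:
  sin(nadir)/R_E = sin(90 + el)/r  =>  cos(el) = (r/R_E)*sin(nadir)
cos(el) = (14427.9520 / 6371.0000) * sin(2.4 deg) = 0.09483282
el = arccos(0.09483282) = 84.5583 deg
(Earth-central angle = 90 - nadir - el = 3.0417 deg)

84.5583 degrees


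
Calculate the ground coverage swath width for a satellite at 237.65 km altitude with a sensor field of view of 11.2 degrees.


FOV = 11.2 deg = 0.1954769 rad
swath = 2 * alt * tan(FOV/2) = 2 * 237.65 * tan(0.09773844)
swath = 2 * 237.65 * 0.09805086
swath = 46.6036 km

46.6036 km


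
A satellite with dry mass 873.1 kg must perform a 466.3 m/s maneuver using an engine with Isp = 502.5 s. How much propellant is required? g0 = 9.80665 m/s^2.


ve = Isp * g0 = 502.5 * 9.80665 = 4927.841625 m/s
mass ratio = exp(dv/ve) = exp(466.3/4927.841625) = 1.09924723
m_prop = m_dry * (mr - 1) = 873.1 * (1.09924723 - 1)
m_prop = 86.6528 kg

86.6528 kg


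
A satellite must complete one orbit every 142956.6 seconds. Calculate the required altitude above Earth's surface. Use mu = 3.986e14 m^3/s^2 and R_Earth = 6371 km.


T = 142956.6 s
r = (mu*T^2/(4*pi^2))^(1/3) = (3.986e14 * 142956.6^2 / (4*pi^2))^(1/3)
r = 5.9091996e+07 m = 59091.9960 km
alt = r - R_E = 59091.9960 - 6371 = 52720.9960 km

52720.9960 km


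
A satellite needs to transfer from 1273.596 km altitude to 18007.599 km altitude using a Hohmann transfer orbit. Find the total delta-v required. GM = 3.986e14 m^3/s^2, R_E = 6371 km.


r1 = 7644.5960 km = 7.644596e+06 m
r2 = 24378.5990 km = 2.4378599e+07 m
dv1 = sqrt(mu/r1)*(sqrt(2*r2/(r1+r2)) - 1) = 1689.1139 m/s
dv2 = sqrt(mu/r2)*(1 - sqrt(2*r1/(r1+r2))) = 1249.5777 m/s
total dv = |dv1| + |dv2| = 1689.1139 + 1249.5777 = 2938.6915 m/s = 2.9387 km/s

2.9387 km/s


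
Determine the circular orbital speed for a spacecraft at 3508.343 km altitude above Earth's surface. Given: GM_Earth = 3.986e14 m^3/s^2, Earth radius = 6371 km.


r = R_E + alt = 6371.0 + 3508.343 = 9879.3430 km = 9.879343e+06 m
v = sqrt(mu/r) = sqrt(3.986e14 / 9.879343e+06) = 6351.9141 m/s = 6.3519 km/s

6.3519 km/s


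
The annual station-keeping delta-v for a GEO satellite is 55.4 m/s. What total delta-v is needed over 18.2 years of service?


dV = rate * years = 55.4 * 18.2
dV = 1008.2800 m/s

1008.2800 m/s


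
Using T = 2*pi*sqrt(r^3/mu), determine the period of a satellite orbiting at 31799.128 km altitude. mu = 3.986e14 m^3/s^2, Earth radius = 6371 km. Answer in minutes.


r = 38170.1280 km = 3.8170128e+07 m
T = 2*pi*sqrt(r^3/mu) = 2*pi*sqrt(5.5612299e+22 / 3.986e14)
T = 74215.8466 s = 1236.9308 min

1236.9308 minutes


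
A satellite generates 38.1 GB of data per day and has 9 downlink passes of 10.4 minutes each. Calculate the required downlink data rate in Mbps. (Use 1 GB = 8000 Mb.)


total contact time = 9 * 10.4 * 60 = 5616.0000 s
data = 38.1 GB = 304800.0000 Mb
rate = 304800.0000 / 5616.0000 = 54.2735 Mbps

54.2735 Mbps


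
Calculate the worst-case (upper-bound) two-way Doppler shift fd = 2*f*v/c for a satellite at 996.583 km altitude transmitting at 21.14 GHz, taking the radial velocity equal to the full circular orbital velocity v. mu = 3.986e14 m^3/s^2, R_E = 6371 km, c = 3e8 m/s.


r = 7.367583e+06 m
v = sqrt(mu/r) = 7355.3972 m/s (worst-case radial velocity)
f = 21.14 GHz = 2.114e+10 Hz
fd = 2*f*v/c = 2*2.114e+10*7355.3972/3.0e+08
fd = 1.0366206e+06 Hz

1.0366e+06 Hz


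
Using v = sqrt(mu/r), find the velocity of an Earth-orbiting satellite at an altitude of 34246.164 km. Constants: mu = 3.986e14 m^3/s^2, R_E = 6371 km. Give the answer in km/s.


r = R_E + alt = 6371.0 + 34246.164 = 40617.1640 km = 4.0617164e+07 m
v = sqrt(mu/r) = sqrt(3.986e14 / 4.0617164e+07) = 3132.6642 m/s = 3.1327 km/s

3.1327 km/s


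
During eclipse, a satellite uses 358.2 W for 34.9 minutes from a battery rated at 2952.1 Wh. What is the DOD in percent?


E_used = P * t / 60 = 358.2 * 34.9 / 60 = 208.3530 Wh
DOD = E_used / E_total * 100 = 208.3530 / 2952.1 * 100
DOD = 7.0578 %

7.0578 %


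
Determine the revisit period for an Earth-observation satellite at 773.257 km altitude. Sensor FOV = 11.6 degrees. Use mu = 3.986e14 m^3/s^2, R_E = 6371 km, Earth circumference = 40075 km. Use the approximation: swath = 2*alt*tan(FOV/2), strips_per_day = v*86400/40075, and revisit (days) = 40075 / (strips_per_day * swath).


swath = 2*773.257*tan(0.1012291) = 157.0892 km
v = sqrt(mu/r) = 7469.4756 m/s = 7.4695 km/s
strips/day = v*86400/40075 = 7.4695*86400/40075 = 16.1039
coverage/day = strips * swath = 16.1039 * 157.0892 = 2529.7439 km
revisit = 40075 / 2529.7439 = 15.8415 days

15.8415 days


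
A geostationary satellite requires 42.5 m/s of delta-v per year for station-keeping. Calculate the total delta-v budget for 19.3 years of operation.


dV = rate * years = 42.5 * 19.3
dV = 820.2500 m/s

820.2500 m/s


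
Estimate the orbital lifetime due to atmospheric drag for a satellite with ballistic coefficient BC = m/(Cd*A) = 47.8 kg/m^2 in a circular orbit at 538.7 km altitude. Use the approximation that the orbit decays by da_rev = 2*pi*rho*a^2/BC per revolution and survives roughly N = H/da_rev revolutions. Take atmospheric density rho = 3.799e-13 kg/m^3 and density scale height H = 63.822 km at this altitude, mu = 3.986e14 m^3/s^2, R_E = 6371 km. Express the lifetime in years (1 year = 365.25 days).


a = R_E + alt = 6909.7000 km = 6.9097e+06 m
da_rev = 2*pi*rho*a^2/BC = 2*pi*3.799e-13*(6.9097e+06)^2/47.8 = 2.384183 m per revolution
N = H/da_rev = 63822.0000 m / 2.384183 m = 26768.9145 revolutions
P = 2*pi*sqrt(a^3/mu) = 5716.1025 s
lifetime = N*P = 26768.9145 * 5716.1025 = 1.5301386e+08 s = 1770.9937 days
years = 1770.9937 / 365.25 = 4.8487 years

4.8487 years


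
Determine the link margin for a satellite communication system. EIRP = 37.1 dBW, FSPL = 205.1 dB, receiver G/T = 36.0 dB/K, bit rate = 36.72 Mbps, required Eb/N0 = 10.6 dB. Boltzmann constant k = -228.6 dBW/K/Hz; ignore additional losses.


C/N0 = EIRP - FSPL + G/T - k = 37.1 - 205.1 + 36.0 - (-228.6)
C/N0 = 96.6000 dB-Hz
R_b = 36.72 Mbps = 3.672e+07 bps -> 10*log10(R_b) = 75.6490 dB-Hz
Eb/N0 = C/N0 - 10*log10(R_b) = 96.6000 - 75.6490 = 20.9510 dB
Margin = Eb/N0 - Eb/N0_req = 20.9510 - 10.6 = 10.3510 dB (link closes)

10.3510 dB


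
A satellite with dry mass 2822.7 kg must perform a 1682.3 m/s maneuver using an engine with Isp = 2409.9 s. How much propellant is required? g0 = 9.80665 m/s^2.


ve = Isp * g0 = 2409.9 * 9.80665 = 23633.045835 m/s
mass ratio = exp(dv/ve) = exp(1682.3/23633.045835) = 1.07377902
m_prop = m_dry * (mr - 1) = 2822.7 * (1.07377902 - 1)
m_prop = 208.2560 kg

208.2560 kg


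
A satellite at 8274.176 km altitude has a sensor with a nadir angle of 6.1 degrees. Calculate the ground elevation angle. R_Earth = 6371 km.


r = R_E + alt = 14645.1760 km
Law of sines in the satellite / Earth-center / ground-point triangle:
  sin(nadir)/R_E = sin(90 + el)/r  =>  cos(el) = (r/R_E)*sin(nadir)
cos(el) = (14645.1760 / 6371.0000) * sin(6.1 deg) = 0.2442719
el = arccos(0.2442719) = 75.8612 deg
(Earth-central angle = 90 - nadir - el = 8.0388 deg)

75.8612 degrees


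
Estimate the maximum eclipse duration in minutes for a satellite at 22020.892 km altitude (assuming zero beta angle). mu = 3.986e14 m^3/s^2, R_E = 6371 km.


r = 28391.8920 km
T = 793.5083 min
Eclipse fraction = arcsin(R_E/r)/pi = arcsin(6371.0000/28391.8920)/pi
= arcsin(0.224395)/pi = 0.0720406
Eclipse duration = 0.0720406 * 793.5083 = 57.1648 min

57.1648 minutes


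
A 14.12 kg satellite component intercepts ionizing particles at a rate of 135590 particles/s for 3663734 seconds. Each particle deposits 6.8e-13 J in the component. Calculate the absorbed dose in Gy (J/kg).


Total energy deposited = rate * time * E_per
  = 135590 * 3663734 * 6.8e-13 = 0.3378007 J
Dose = E_total / mass = 0.3378007 / 14.12
Dose = 0.02392356 Gy

0.0239 Gy


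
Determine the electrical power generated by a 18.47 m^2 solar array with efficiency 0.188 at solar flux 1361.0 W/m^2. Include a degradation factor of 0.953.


P = area * eta * S * degradation
P = 18.47 * 0.188 * 1361.0 * 0.953
P = 4503.7655 W

4503.7655 W


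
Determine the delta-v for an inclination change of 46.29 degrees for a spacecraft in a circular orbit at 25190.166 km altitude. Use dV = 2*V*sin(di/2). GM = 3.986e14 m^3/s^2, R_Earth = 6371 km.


r = 31561.1660 km = 3.1561166e+07 m
V = sqrt(mu/r) = 3553.7930 m/s
di = 46.29 deg = 0.8079129 rad
dV = 2*V*sin(di/2) = 2*3553.7930*sin(0.4039565)
dV = 2793.7036 m/s = 2.7937 km/s

2.7937 km/s


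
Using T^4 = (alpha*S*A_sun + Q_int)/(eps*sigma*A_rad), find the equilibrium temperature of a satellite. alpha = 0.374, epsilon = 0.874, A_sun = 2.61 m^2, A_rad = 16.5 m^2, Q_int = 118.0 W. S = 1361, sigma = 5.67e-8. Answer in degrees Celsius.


Numerator = alpha*S*A_sun + Q_int = 0.374*1361*2.61 + 118.0 = 1446.5265 W
Denominator = eps*sigma*A_rad = 0.874*5.67e-8*16.5 = 8.176707e-07 W/K^4
T^4 = 1.769082e+09 K^4
T = 205.0865 K = -68.0635 C

-68.0635 degrees Celsius


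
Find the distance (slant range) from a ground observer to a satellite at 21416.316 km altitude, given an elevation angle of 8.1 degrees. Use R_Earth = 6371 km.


h = 21416.316 km, el = 8.1 deg
d = -R_E*sin(el) + sqrt((R_E*sin(el))^2 + 2*R_E*h + h^2)
d = -6371.0000*sin(0.1413717) + sqrt((6371.0000*0.1409012)^2 + 2*6371.0000*21416.316 + 21416.316^2)
d = 26164.3049 km

26164.3049 km


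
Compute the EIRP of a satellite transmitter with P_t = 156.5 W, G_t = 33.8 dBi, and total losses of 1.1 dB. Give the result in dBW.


Pt = 156.5 W = 21.9451 dBW
EIRP = Pt_dBW + Gt - losses = 21.9451 + 33.8 - 1.1 = 54.6451 dBW

54.6451 dBW


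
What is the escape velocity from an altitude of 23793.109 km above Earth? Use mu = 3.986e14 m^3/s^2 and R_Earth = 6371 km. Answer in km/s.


r = 6371.0 + 23793.109 = 30164.1090 km = 3.0164109e+07 m
v_esc = sqrt(2*mu/r) = sqrt(2*3.986e14 / 3.0164109e+07)
v_esc = 5140.8910 m/s = 5.1409 km/s

5.1409 km/s


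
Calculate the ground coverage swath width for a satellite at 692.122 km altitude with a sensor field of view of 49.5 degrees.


FOV = 49.5 deg = 0.863938 rad
swath = 2 * alt * tan(FOV/2) = 2 * 692.122 * tan(0.431969)
swath = 2 * 692.122 * 0.4610063
swath = 638.1452 km

638.1452 km


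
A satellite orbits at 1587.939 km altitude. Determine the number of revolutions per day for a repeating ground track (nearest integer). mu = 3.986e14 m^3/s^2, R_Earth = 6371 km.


r = 7.958939e+06 m
T = 2*pi*sqrt(r^3/mu) = 7066.3311 s = 117.7722 min
revs/day = 1440 / 117.7722 = 12.2270
Rounded: 12 revolutions per day

12 revolutions per day


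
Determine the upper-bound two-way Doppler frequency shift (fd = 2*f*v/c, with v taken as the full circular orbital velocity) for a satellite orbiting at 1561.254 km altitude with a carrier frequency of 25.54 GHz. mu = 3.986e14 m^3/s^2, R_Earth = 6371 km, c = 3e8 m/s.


r = 7.932254e+06 m
v = sqrt(mu/r) = 7088.7611 m/s (worst-case radial velocity)
f = 25.54 GHz = 2.554e+10 Hz
fd = 2*f*v/c = 2*2.554e+10*7088.7611/3.0e+08
fd = 1.2069797e+06 Hz

1.2070e+06 Hz


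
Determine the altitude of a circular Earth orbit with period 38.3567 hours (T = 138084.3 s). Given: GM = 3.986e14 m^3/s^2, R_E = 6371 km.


T = 138084.3 s
r = (mu*T^2/(4*pi^2))^(1/3) = (3.986e14 * 138084.3^2 / (4*pi^2))^(1/3)
r = 5.7741588e+07 m = 57741.5877 km
alt = r - R_E = 57741.5877 - 6371 = 51370.5877 km

51370.5877 km


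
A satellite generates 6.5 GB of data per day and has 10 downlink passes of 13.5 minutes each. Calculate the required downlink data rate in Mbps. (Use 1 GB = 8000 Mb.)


total contact time = 10 * 13.5 * 60 = 8100.0000 s
data = 6.5 GB = 52000.0000 Mb
rate = 52000.0000 / 8100.0000 = 6.4198 Mbps

6.4198 Mbps


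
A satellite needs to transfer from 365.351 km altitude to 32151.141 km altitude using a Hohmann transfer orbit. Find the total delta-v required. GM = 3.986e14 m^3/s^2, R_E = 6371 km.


r1 = 6736.3510 km = 6.736351e+06 m
r2 = 38522.1410 km = 3.8522141e+07 m
dv1 = sqrt(mu/r1)*(sqrt(2*r2/(r1+r2)) - 1) = 2344.0639 m/s
dv2 = sqrt(mu/r2)*(1 - sqrt(2*r1/(r1+r2))) = 1461.6662 m/s
total dv = |dv1| + |dv2| = 2344.0639 + 1461.6662 = 3805.7301 m/s = 3.8057 km/s

3.8057 km/s


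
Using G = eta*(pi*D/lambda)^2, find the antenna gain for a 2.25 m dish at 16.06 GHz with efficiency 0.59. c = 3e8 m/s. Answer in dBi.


lambda = c/f = 3e8 / 1.606e+10 = 0.01867995 m
G = eta*(pi*D/lambda)^2 = 0.59*(pi*2.25/0.01867995)^2
G = 84482.2294 (linear)
G = 10*log10(84482.2294) = 49.2677 dBi

49.2677 dBi


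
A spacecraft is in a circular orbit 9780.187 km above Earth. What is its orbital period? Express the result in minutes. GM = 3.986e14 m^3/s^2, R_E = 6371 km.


r = 16151.1870 km = 1.6151187e+07 m
T = 2*pi*sqrt(r^3/mu) = 2*pi*sqrt(4.2132122e+21 / 3.986e14)
T = 20427.6256 s = 340.4604 min

340.4604 minutes


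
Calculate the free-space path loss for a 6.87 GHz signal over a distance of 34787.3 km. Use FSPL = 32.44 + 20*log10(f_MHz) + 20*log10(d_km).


f = 6.87 GHz = 6870.0000 MHz
d = 34787.3 km
FSPL = 32.44 + 20*log10(6870.0000) + 20*log10(34787.3)
FSPL = 32.44 + 76.7391 + 90.8284
FSPL = 200.0075 dB

200.0075 dB


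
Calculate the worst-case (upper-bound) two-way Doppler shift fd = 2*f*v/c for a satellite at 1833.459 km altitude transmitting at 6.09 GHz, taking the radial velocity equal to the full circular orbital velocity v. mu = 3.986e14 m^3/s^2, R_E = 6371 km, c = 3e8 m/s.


r = 8.204459e+06 m
v = sqrt(mu/r) = 6970.1748 m/s (worst-case radial velocity)
f = 6.09 GHz = 6.09e+09 Hz
fd = 2*f*v/c = 2*6.09e+09*6970.1748/3.0e+08
fd = 282989.0989 Hz

282989.0989 Hz


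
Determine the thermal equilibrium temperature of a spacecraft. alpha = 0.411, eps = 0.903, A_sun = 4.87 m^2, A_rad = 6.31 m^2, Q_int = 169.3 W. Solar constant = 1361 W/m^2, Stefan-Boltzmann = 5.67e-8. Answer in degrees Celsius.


Numerator = alpha*S*A_sun + Q_int = 0.411*1361*4.87 + 169.3 = 2893.4368 W
Denominator = eps*sigma*A_rad = 0.903*5.67e-8*6.31 = 3.2307263e-07 W/K^4
T^4 = 8.9559947e+09 K^4
T = 307.6298 K = 34.4798 C

34.4798 degrees Celsius


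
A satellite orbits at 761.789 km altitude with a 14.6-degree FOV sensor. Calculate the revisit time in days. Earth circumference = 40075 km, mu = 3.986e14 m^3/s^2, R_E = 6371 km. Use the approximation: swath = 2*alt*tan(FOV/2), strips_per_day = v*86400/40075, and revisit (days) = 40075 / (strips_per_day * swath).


swath = 2*761.789*tan(0.127409) = 195.1748 km
v = sqrt(mu/r) = 7475.4778 m/s = 7.4755 km/s
strips/day = v*86400/40075 = 7.4755*86400/40075 = 16.1168
coverage/day = strips * swath = 16.1168 * 195.1748 = 3145.5965 km
revisit = 40075 / 3145.5965 = 12.7400 days

12.7400 days


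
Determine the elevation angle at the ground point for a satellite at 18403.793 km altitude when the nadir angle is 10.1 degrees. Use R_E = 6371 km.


r = R_E + alt = 24774.7930 km
Law of sines in the satellite / Earth-center / ground-point triangle:
  sin(nadir)/R_E = sin(90 + el)/r  =>  cos(el) = (r/R_E)*sin(nadir)
cos(el) = (24774.7930 / 6371.0000) * sin(10.1 deg) = 0.6819454
el = arccos(0.6819454) = 47.0041 deg
(Earth-central angle = 90 - nadir - el = 32.8959 deg)

47.0041 degrees


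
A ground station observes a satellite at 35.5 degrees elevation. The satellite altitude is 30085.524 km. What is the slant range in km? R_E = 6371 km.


h = 30085.524 km, el = 35.5 deg
d = -R_E*sin(el) + sqrt((R_E*sin(el))^2 + 2*R_E*h + h^2)
d = -6371.0000*sin(0.6195919) + sqrt((6371.0000*0.580703)^2 + 2*6371.0000*30085.524 + 30085.524^2)
d = 32386.0169 km

32386.0169 km


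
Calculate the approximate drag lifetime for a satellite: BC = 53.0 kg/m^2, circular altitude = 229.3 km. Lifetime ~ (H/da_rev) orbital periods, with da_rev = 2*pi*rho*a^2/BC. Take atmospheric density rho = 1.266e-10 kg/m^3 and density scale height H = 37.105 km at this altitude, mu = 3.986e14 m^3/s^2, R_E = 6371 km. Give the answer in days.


a = R_E + alt = 6600.3000 km = 6.6003e+06 m
da_rev = 2*pi*rho*a^2/BC = 2*pi*1.266e-10*(6.6003e+06)^2/53.0 = 653.830320 m per revolution
N = H/da_rev = 37105.0000 m / 653.830320 m = 56.7502 revolutions
P = 2*pi*sqrt(a^3/mu) = 5336.5027 s
lifetime = N*P = 56.7502 * 5336.5027 = 302847.5850 s = 3.5052 days

3.5052 days


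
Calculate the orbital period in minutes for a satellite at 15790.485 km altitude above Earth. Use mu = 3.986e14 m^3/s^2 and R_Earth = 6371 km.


r = 22161.4850 km = 2.2161485e+07 m
T = 2*pi*sqrt(r^3/mu) = 2*pi*sqrt(1.0884202e+22 / 3.986e14)
T = 32832.9200 s = 547.2153 min

547.2153 minutes


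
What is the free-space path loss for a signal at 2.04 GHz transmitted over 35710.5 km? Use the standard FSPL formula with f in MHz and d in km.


f = 2.04 GHz = 2040.0000 MHz
d = 35710.5 km
FSPL = 32.44 + 20*log10(2040.0000) + 20*log10(35710.5)
FSPL = 32.44 + 66.1926 + 91.0559
FSPL = 189.6885 dB

189.6885 dB


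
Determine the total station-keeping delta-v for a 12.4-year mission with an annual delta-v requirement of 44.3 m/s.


dV = rate * years = 44.3 * 12.4
dV = 549.3200 m/s

549.3200 m/s


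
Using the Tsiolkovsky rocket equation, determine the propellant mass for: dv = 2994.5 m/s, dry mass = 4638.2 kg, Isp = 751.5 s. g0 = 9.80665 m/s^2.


ve = Isp * g0 = 751.5 * 9.80665 = 7369.697475 m/s
mass ratio = exp(dv/ve) = exp(2994.5/7369.697475) = 1.50129196
m_prop = m_dry * (mr - 1) = 4638.2 * (1.50129196 - 1)
m_prop = 2325.0923 kg

2325.0923 kg


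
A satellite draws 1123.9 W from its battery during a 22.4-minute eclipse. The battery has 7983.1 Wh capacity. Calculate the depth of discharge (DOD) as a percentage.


E_used = P * t / 60 = 1123.9 * 22.4 / 60 = 419.5893 Wh
DOD = E_used / E_total * 100 = 419.5893 / 7983.1 * 100
DOD = 5.2560 %

5.2560 %


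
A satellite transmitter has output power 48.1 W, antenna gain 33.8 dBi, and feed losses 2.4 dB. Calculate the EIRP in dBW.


Pt = 48.1 W = 16.8215 dBW
EIRP = Pt_dBW + Gt - losses = 16.8215 + 33.8 - 2.4 = 48.2215 dBW

48.2215 dBW


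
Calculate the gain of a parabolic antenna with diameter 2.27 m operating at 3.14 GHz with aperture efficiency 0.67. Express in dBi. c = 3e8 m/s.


lambda = c/f = 3e8 / 3.14e+09 = 0.0955414 m
G = eta*(pi*D/lambda)^2 = 0.67*(pi*2.27/0.0955414)^2
G = 3732.8716 (linear)
G = 10*log10(3732.8716) = 35.7204 dBi

35.7204 dBi


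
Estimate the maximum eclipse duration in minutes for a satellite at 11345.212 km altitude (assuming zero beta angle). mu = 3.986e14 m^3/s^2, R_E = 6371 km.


r = 17716.2120 km
T = 391.1256 min
Eclipse fraction = arcsin(R_E/r)/pi = arcsin(6371.0000/17716.2120)/pi
= arcsin(0.3596141)/pi = 0.1170917
Eclipse duration = 0.1170917 * 391.1256 = 45.7976 min

45.7976 minutes
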